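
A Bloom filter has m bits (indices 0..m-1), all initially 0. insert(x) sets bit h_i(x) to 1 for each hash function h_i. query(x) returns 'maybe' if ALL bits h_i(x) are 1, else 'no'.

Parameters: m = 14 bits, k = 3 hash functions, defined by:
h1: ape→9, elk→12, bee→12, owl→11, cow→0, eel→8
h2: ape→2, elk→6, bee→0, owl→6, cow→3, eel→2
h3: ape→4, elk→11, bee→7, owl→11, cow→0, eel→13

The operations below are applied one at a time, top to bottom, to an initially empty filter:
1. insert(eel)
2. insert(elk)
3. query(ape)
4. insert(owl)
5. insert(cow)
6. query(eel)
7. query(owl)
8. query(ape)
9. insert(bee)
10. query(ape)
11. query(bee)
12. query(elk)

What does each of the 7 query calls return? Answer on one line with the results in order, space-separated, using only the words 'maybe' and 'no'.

Answer: no maybe maybe no no maybe maybe

Derivation:
Start: bits=00000000000000
Op 1: insert eel -> sets bits 2 8 13 -> bits=00100000100001
Op 2: insert elk -> sets bits 6 11 12 -> bits=00100010100111
Op 3: query ape -> checks bit2=1, bit4=0, bit9=0 (has a 0) -> no
Op 4: insert owl -> sets bits 6 11 -> bits=00100010100111
Op 5: insert cow -> sets bits 0 3 -> bits=10110010100111
Op 6: query eel -> checks bit2=1, bit8=1, bit13=1 (all 1) -> maybe
Op 7: query owl -> checks bit6=1, bit11=1 (all 1) -> maybe
Op 8: query ape -> checks bit2=1, bit4=0, bit9=0 (has a 0) -> no
Op 9: insert bee -> sets bits 0 7 12 -> bits=10110011100111
Op 10: query ape -> checks bit2=1, bit4=0, bit9=0 (has a 0) -> no
Op 11: query bee -> checks bit0=1, bit7=1, bit12=1 (all 1) -> maybe
Op 12: query elk -> checks bit6=1, bit11=1, bit12=1 (all 1) -> maybe
Query results in order: no maybe maybe no no maybe maybe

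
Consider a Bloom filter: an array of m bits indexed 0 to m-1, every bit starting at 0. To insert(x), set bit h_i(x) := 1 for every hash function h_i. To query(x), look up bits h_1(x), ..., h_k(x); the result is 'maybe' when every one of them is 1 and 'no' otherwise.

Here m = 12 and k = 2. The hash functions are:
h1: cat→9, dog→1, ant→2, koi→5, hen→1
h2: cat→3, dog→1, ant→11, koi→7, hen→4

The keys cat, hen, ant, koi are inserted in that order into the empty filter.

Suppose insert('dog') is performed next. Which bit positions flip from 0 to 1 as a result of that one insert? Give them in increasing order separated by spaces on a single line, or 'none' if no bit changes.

Answer: none

Derivation:
Start: bits=000000000000
After insert 'cat': sets bits 3 9 -> bits=000100000100
After insert 'hen': sets bits 1 4 -> bits=010110000100
After insert 'ant': sets bits 2 11 -> bits=011110000101
After insert 'koi': sets bits 5 7 -> bits=011111010101
insert 'dog' would touch bits 1; currently bit1=1
Bits that are 0 among those (would change 0->1): none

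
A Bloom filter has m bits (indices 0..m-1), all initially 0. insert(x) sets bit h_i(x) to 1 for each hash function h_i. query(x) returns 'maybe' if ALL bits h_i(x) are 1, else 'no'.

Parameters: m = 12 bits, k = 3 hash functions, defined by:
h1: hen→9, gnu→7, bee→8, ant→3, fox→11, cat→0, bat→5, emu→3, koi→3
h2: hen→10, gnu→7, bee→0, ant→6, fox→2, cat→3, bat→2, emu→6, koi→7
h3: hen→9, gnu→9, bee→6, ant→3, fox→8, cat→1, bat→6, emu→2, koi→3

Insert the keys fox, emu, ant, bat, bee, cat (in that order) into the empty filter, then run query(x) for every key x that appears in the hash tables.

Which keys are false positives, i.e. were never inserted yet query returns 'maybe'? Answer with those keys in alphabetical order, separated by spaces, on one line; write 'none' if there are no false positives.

Answer: none

Derivation:
Start: bits=000000000000
After insert 'fox': sets bits 2 8 11 -> bits=001000001001
After insert 'emu': sets bits 2 3 6 -> bits=001100101001
After insert 'ant': sets bits 3 6 -> bits=001100101001
After insert 'bat': sets bits 2 5 6 -> bits=001101101001
After insert 'bee': sets bits 0 6 8 -> bits=101101101001
After insert 'cat': sets bits 0 1 3 -> bits=111101101001
Not inserted: gnu hen koi — query each against bits=111101101001:
query gnu: checks bit7=0, bit9=0 (has a 0) -> no => not a false positive
query hen: checks bit9=0, bit10=0 (has a 0) -> no => not a false positive
query koi: checks bit3=1, bit7=0 (has a 0) -> no => not a false positive
False positives (alphabetical): none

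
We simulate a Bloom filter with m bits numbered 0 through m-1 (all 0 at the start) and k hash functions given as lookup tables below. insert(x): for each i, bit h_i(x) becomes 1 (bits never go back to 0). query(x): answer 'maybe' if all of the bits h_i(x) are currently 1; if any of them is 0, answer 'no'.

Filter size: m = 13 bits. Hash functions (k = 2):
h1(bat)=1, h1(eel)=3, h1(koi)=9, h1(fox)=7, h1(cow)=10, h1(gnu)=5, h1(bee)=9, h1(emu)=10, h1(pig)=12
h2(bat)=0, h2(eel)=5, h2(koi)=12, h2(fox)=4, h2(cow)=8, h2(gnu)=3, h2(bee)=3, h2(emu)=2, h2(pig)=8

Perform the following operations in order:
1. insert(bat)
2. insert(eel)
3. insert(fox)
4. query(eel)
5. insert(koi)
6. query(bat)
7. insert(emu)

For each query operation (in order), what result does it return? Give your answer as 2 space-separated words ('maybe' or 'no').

Start: bits=0000000000000
Op 1: insert bat -> sets bits 0 1 -> bits=1100000000000
Op 2: insert eel -> sets bits 3 5 -> bits=1101010000000
Op 3: insert fox -> sets bits 4 7 -> bits=1101110100000
Op 4: query eel -> checks bit3=1, bit5=1 (all 1) -> maybe
Op 5: insert koi -> sets bits 9 12 -> bits=1101110101001
Op 6: query bat -> checks bit0=1, bit1=1 (all 1) -> maybe
Op 7: insert emu -> sets bits 2 10 -> bits=1111110101101
Query results in order: maybe maybe

Answer: maybe maybe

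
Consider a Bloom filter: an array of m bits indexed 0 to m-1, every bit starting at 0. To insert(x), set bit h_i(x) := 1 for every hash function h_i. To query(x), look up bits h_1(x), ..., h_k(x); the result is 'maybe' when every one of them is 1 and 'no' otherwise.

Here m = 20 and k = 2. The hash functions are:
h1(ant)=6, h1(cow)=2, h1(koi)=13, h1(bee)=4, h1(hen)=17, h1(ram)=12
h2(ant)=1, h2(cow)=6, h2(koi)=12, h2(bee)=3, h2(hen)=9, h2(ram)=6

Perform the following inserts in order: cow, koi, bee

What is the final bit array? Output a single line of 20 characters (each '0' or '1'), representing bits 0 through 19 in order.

Answer: 00111010000011000000

Derivation:
Start: bits=00000000000000000000
After insert 'cow': sets bits 2 6 -> bits=00100010000000000000
After insert 'koi': sets bits 12 13 -> bits=00100010000011000000
After insert 'bee': sets bits 3 4 -> bits=00111010000011000000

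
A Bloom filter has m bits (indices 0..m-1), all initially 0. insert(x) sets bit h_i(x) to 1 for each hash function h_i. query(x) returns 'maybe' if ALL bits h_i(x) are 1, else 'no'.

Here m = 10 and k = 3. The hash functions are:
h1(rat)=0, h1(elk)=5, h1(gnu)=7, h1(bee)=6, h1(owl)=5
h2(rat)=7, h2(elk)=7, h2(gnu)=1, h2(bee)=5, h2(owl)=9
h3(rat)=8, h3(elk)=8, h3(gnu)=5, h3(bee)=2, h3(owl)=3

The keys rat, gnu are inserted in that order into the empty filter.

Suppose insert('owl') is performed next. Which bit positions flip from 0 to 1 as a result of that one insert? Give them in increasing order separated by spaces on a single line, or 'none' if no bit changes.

Answer: 3 9

Derivation:
Start: bits=0000000000
After insert 'rat': sets bits 0 7 8 -> bits=1000000110
After insert 'gnu': sets bits 1 5 7 -> bits=1100010110
insert 'owl' would touch bits 3 5 9; currently bit3=0, bit5=1, bit9=0
Bits that are 0 among those (would change 0->1): 3 9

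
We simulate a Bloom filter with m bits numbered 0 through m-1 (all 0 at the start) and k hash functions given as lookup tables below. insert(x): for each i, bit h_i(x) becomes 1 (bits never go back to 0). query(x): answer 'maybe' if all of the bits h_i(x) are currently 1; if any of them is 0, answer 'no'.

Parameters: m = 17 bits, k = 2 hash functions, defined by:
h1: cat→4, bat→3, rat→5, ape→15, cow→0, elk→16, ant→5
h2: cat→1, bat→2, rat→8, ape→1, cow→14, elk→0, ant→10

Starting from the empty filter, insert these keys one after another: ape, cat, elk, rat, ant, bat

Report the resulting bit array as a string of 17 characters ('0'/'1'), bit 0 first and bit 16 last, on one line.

Start: bits=00000000000000000
After insert 'ape': sets bits 1 15 -> bits=01000000000000010
After insert 'cat': sets bits 1 4 -> bits=01001000000000010
After insert 'elk': sets bits 0 16 -> bits=11001000000000011
After insert 'rat': sets bits 5 8 -> bits=11001100100000011
After insert 'ant': sets bits 5 10 -> bits=11001100101000011
After insert 'bat': sets bits 2 3 -> bits=11111100101000011

Answer: 11111100101000011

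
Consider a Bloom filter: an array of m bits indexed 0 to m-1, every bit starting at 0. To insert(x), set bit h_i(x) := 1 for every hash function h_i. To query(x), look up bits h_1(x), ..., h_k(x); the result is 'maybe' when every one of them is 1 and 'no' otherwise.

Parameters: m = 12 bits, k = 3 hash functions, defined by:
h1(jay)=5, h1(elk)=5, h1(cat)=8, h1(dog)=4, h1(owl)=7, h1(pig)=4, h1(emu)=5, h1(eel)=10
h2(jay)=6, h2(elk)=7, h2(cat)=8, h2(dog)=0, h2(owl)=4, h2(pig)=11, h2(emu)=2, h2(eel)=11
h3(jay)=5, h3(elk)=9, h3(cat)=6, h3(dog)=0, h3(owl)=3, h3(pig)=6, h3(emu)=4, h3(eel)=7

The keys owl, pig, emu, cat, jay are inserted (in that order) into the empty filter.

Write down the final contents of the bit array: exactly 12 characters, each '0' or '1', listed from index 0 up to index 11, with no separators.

Answer: 001111111001

Derivation:
Start: bits=000000000000
After insert 'owl': sets bits 3 4 7 -> bits=000110010000
After insert 'pig': sets bits 4 6 11 -> bits=000110110001
After insert 'emu': sets bits 2 4 5 -> bits=001111110001
After insert 'cat': sets bits 6 8 -> bits=001111111001
After insert 'jay': sets bits 5 6 -> bits=001111111001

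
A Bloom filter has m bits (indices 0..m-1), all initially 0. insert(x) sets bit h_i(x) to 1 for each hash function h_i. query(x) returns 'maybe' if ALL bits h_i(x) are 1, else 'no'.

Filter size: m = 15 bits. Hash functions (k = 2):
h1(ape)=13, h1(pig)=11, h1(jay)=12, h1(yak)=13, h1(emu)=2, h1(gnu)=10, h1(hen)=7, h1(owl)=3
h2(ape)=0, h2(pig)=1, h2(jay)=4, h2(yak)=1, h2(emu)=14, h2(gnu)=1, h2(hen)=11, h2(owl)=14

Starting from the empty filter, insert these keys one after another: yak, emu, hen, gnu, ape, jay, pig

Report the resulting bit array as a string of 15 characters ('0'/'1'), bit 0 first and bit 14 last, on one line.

Answer: 111010010011111

Derivation:
Start: bits=000000000000000
After insert 'yak': sets bits 1 13 -> bits=010000000000010
After insert 'emu': sets bits 2 14 -> bits=011000000000011
After insert 'hen': sets bits 7 11 -> bits=011000010001011
After insert 'gnu': sets bits 1 10 -> bits=011000010011011
After insert 'ape': sets bits 0 13 -> bits=111000010011011
After insert 'jay': sets bits 4 12 -> bits=111010010011111
After insert 'pig': sets bits 1 11 -> bits=111010010011111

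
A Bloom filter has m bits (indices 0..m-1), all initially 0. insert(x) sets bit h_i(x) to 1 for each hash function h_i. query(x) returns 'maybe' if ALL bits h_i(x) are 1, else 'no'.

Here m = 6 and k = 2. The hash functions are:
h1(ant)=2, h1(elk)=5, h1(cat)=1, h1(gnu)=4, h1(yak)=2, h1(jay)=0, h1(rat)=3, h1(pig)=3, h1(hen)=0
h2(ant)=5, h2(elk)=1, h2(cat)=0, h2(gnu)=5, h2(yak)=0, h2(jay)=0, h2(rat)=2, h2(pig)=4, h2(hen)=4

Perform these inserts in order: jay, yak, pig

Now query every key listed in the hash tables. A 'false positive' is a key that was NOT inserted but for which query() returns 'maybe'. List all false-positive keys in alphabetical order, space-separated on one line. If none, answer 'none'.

Start: bits=000000
After insert 'jay': sets bits 0 -> bits=100000
After insert 'yak': sets bits 0 2 -> bits=101000
After insert 'pig': sets bits 3 4 -> bits=101110
Not inserted: ant cat elk gnu hen rat — query each against bits=101110:
query ant: checks bit2=1, bit5=0 (has a 0) -> no => not a false positive
query cat: checks bit0=1, bit1=0 (has a 0) -> no => not a false positive
query elk: checks bit1=0, bit5=0 (has a 0) -> no => not a false positive
query gnu: checks bit4=1, bit5=0 (has a 0) -> no => not a false positive
query hen: checks bit0=1, bit4=1 (all 1) -> maybe => FALSE POSITIVE
query rat: checks bit2=1, bit3=1 (all 1) -> maybe => FALSE POSITIVE
False positives (alphabetical): hen rat

Answer: hen rat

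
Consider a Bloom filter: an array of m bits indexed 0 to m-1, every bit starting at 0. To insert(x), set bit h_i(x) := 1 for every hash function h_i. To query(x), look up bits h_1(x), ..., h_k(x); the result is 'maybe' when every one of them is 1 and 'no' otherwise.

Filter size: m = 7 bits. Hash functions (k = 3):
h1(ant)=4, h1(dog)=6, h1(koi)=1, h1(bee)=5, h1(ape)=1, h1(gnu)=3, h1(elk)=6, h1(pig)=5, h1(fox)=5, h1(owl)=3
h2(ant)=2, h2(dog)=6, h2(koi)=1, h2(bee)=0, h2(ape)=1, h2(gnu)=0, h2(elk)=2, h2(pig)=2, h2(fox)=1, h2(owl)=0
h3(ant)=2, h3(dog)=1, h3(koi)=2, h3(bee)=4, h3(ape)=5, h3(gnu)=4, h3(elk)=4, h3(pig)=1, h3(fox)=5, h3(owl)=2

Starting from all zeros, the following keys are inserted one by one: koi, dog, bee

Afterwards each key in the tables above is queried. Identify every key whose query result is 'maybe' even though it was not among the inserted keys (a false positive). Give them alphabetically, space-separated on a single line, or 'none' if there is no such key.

Answer: ant ape elk fox pig

Derivation:
Start: bits=0000000
After insert 'koi': sets bits 1 2 -> bits=0110000
After insert 'dog': sets bits 1 6 -> bits=0110001
After insert 'bee': sets bits 0 4 5 -> bits=1110111
Not inserted: ant ape elk fox gnu owl pig — query each against bits=1110111:
query ant: checks bit2=1, bit4=1 (all 1) -> maybe => FALSE POSITIVE
query ape: checks bit1=1, bit5=1 (all 1) -> maybe => FALSE POSITIVE
query elk: checks bit2=1, bit4=1, bit6=1 (all 1) -> maybe => FALSE POSITIVE
query fox: checks bit1=1, bit5=1 (all 1) -> maybe => FALSE POSITIVE
query gnu: checks bit0=1, bit3=0, bit4=1 (has a 0) -> no => not a false positive
query owl: checks bit0=1, bit2=1, bit3=0 (has a 0) -> no => not a false positive
query pig: checks bit1=1, bit2=1, bit5=1 (all 1) -> maybe => FALSE POSITIVE
False positives (alphabetical): ant ape elk fox pig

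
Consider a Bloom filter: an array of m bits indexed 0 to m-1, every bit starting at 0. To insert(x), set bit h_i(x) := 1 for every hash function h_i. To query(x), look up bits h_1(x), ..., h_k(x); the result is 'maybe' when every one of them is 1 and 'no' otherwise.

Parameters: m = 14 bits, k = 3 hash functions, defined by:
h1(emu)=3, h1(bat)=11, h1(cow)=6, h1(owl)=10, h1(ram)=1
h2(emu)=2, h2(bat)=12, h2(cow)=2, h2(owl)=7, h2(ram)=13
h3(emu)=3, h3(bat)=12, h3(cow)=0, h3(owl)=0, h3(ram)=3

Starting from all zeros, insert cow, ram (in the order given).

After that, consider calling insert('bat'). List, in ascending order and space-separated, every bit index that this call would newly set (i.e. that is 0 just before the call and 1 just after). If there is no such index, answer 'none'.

Answer: 11 12

Derivation:
Start: bits=00000000000000
After insert 'cow': sets bits 0 2 6 -> bits=10100010000000
After insert 'ram': sets bits 1 3 13 -> bits=11110010000001
insert 'bat' would touch bits 11 12; currently bit11=0, bit12=0
Bits that are 0 among those (would change 0->1): 11 12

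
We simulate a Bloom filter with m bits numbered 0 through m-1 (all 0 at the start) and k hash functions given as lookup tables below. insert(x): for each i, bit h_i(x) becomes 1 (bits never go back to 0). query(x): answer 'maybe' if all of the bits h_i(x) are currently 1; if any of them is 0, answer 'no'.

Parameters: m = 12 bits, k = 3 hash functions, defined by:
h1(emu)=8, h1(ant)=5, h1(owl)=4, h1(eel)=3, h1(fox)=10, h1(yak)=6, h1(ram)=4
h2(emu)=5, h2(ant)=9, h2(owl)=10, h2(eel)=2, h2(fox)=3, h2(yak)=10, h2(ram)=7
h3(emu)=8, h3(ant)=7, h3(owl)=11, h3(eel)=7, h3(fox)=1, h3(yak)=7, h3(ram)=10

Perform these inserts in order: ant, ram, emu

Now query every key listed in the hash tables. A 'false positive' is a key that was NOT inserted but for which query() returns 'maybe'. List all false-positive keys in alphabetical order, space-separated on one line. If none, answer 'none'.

Answer: none

Derivation:
Start: bits=000000000000
After insert 'ant': sets bits 5 7 9 -> bits=000001010100
After insert 'ram': sets bits 4 7 10 -> bits=000011010110
After insert 'emu': sets bits 5 8 -> bits=000011011110
Not inserted: eel fox owl yak — query each against bits=000011011110:
query eel: checks bit2=0, bit3=0, bit7=1 (has a 0) -> no => not a false positive
query fox: checks bit1=0, bit3=0, bit10=1 (has a 0) -> no => not a false positive
query owl: checks bit4=1, bit10=1, bit11=0 (has a 0) -> no => not a false positive
query yak: checks bit6=0, bit7=1, bit10=1 (has a 0) -> no => not a false positive
False positives (alphabetical): none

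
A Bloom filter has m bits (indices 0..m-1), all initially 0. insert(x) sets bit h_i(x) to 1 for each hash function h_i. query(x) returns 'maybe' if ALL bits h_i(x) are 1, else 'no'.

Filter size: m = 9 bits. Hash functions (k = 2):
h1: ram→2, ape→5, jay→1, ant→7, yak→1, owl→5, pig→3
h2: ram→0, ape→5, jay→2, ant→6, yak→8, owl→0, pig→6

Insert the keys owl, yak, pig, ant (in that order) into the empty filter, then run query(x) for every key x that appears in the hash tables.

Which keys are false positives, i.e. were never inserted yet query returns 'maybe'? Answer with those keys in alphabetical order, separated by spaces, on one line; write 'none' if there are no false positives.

Start: bits=000000000
After insert 'owl': sets bits 0 5 -> bits=100001000
After insert 'yak': sets bits 1 8 -> bits=110001001
After insert 'pig': sets bits 3 6 -> bits=110101101
After insert 'ant': sets bits 6 7 -> bits=110101111
Not inserted: ape jay ram — query each against bits=110101111:
query ape: checks bit5=1 (all 1) -> maybe => FALSE POSITIVE
query jay: checks bit1=1, bit2=0 (has a 0) -> no => not a false positive
query ram: checks bit0=1, bit2=0 (has a 0) -> no => not a false positive
False positives (alphabetical): ape

Answer: ape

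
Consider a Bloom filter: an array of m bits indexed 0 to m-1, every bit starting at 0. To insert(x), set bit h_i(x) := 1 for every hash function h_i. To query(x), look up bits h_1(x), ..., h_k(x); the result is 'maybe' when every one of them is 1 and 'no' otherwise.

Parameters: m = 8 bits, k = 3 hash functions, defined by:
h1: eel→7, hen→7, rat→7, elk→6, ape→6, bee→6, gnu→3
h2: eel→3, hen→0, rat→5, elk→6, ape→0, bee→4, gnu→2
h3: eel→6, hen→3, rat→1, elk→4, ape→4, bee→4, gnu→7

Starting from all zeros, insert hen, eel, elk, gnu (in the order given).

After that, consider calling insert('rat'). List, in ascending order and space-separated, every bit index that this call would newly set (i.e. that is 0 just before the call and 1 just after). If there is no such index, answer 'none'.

Start: bits=00000000
After insert 'hen': sets bits 0 3 7 -> bits=10010001
After insert 'eel': sets bits 3 6 7 -> bits=10010011
After insert 'elk': sets bits 4 6 -> bits=10011011
After insert 'gnu': sets bits 2 3 7 -> bits=10111011
insert 'rat' would touch bits 1 5 7; currently bit1=0, bit5=0, bit7=1
Bits that are 0 among those (would change 0->1): 1 5

Answer: 1 5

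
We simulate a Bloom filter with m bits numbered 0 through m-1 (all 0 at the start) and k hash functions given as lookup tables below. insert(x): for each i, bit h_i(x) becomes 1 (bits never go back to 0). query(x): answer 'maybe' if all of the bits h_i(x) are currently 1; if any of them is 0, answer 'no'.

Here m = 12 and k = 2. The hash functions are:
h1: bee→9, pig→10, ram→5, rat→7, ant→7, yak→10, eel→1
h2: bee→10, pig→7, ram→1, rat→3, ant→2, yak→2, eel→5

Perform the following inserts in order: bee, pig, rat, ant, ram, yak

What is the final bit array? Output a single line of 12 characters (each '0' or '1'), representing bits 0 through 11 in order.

Answer: 011101010110

Derivation:
Start: bits=000000000000
After insert 'bee': sets bits 9 10 -> bits=000000000110
After insert 'pig': sets bits 7 10 -> bits=000000010110
After insert 'rat': sets bits 3 7 -> bits=000100010110
After insert 'ant': sets bits 2 7 -> bits=001100010110
After insert 'ram': sets bits 1 5 -> bits=011101010110
After insert 'yak': sets bits 2 10 -> bits=011101010110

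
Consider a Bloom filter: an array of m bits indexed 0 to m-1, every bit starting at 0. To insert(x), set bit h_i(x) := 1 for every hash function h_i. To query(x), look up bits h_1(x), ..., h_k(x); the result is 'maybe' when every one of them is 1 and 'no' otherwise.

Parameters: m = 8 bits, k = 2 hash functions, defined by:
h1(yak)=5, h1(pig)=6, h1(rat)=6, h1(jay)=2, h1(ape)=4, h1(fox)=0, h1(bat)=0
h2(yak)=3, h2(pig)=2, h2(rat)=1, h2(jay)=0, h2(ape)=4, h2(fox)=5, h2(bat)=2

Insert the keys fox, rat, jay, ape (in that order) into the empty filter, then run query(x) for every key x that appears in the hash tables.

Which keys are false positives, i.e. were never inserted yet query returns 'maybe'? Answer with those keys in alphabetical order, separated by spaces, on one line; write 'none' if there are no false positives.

Answer: bat pig

Derivation:
Start: bits=00000000
After insert 'fox': sets bits 0 5 -> bits=10000100
After insert 'rat': sets bits 1 6 -> bits=11000110
After insert 'jay': sets bits 0 2 -> bits=11100110
After insert 'ape': sets bits 4 -> bits=11101110
Not inserted: bat pig yak — query each against bits=11101110:
query bat: checks bit0=1, bit2=1 (all 1) -> maybe => FALSE POSITIVE
query pig: checks bit2=1, bit6=1 (all 1) -> maybe => FALSE POSITIVE
query yak: checks bit3=0, bit5=1 (has a 0) -> no => not a false positive
False positives (alphabetical): bat pig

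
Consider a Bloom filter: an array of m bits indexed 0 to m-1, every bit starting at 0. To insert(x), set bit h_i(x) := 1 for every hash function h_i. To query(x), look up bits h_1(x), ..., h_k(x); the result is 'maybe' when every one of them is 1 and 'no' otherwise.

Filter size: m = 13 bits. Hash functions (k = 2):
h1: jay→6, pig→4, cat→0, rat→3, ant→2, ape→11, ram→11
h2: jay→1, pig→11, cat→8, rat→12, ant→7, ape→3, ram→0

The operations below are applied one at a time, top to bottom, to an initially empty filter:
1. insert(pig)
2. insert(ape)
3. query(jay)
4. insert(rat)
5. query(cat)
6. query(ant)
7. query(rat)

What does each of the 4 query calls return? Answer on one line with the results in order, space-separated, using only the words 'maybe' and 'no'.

Start: bits=0000000000000
Op 1: insert pig -> sets bits 4 11 -> bits=0000100000010
Op 2: insert ape -> sets bits 3 11 -> bits=0001100000010
Op 3: query jay -> checks bit1=0, bit6=0 (has a 0) -> no
Op 4: insert rat -> sets bits 3 12 -> bits=0001100000011
Op 5: query cat -> checks bit0=0, bit8=0 (has a 0) -> no
Op 6: query ant -> checks bit2=0, bit7=0 (has a 0) -> no
Op 7: query rat -> checks bit3=1, bit12=1 (all 1) -> maybe
Query results in order: no no no maybe

Answer: no no no maybe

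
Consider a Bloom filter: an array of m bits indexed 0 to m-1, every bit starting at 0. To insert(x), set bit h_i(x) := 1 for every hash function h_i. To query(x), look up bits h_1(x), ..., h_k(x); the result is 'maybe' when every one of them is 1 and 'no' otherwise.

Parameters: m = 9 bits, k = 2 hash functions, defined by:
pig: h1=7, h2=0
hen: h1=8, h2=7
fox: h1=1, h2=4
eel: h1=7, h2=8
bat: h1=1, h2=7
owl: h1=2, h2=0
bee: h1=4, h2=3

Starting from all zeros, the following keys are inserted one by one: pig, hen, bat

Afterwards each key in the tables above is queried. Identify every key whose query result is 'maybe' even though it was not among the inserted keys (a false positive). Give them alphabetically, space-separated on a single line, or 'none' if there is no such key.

Answer: eel

Derivation:
Start: bits=000000000
After insert 'pig': sets bits 0 7 -> bits=100000010
After insert 'hen': sets bits 7 8 -> bits=100000011
After insert 'bat': sets bits 1 7 -> bits=110000011
Not inserted: bee eel fox owl — query each against bits=110000011:
query bee: checks bit3=0, bit4=0 (has a 0) -> no => not a false positive
query eel: checks bit7=1, bit8=1 (all 1) -> maybe => FALSE POSITIVE
query fox: checks bit1=1, bit4=0 (has a 0) -> no => not a false positive
query owl: checks bit0=1, bit2=0 (has a 0) -> no => not a false positive
False positives (alphabetical): eel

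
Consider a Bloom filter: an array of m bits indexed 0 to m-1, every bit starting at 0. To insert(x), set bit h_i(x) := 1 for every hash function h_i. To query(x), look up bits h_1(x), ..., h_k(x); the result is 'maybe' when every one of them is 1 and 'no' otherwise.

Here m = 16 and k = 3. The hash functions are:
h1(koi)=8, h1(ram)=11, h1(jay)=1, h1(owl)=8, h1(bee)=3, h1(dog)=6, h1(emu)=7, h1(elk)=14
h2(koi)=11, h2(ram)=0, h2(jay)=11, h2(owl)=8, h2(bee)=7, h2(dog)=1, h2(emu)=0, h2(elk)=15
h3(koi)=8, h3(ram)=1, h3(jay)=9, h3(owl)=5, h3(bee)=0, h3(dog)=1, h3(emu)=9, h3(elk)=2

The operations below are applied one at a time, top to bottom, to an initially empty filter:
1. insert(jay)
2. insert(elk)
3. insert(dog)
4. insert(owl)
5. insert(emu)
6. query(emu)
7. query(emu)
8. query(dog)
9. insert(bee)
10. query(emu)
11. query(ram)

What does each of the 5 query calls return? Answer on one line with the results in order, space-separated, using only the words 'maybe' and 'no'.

Start: bits=0000000000000000
Op 1: insert jay -> sets bits 1 9 11 -> bits=0100000001010000
Op 2: insert elk -> sets bits 2 14 15 -> bits=0110000001010011
Op 3: insert dog -> sets bits 1 6 -> bits=0110001001010011
Op 4: insert owl -> sets bits 5 8 -> bits=0110011011010011
Op 5: insert emu -> sets bits 0 7 9 -> bits=1110011111010011
Op 6: query emu -> checks bit0=1, bit7=1, bit9=1 (all 1) -> maybe
Op 7: query emu -> checks bit0=1, bit7=1, bit9=1 (all 1) -> maybe
Op 8: query dog -> checks bit1=1, bit6=1 (all 1) -> maybe
Op 9: insert bee -> sets bits 0 3 7 -> bits=1111011111010011
Op 10: query emu -> checks bit0=1, bit7=1, bit9=1 (all 1) -> maybe
Op 11: query ram -> checks bit0=1, bit1=1, bit11=1 (all 1) -> maybe
Query results in order: maybe maybe maybe maybe maybe

Answer: maybe maybe maybe maybe maybe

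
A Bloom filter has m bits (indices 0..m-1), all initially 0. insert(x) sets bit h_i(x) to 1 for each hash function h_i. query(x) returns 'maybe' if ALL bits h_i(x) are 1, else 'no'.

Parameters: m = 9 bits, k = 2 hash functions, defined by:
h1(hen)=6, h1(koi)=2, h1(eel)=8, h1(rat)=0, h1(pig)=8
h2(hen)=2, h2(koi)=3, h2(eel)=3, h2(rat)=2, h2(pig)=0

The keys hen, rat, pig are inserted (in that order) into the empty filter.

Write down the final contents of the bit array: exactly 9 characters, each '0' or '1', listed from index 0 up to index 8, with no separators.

Start: bits=000000000
After insert 'hen': sets bits 2 6 -> bits=001000100
After insert 'rat': sets bits 0 2 -> bits=101000100
After insert 'pig': sets bits 0 8 -> bits=101000101

Answer: 101000101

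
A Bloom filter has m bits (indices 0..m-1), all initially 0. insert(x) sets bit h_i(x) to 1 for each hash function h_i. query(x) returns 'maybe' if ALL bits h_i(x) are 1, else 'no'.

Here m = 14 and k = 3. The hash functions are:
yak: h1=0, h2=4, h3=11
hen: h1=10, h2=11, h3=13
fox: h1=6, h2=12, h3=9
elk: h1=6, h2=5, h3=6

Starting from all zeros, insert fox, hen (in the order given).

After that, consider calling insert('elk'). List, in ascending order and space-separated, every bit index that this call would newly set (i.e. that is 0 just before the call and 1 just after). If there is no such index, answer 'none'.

Answer: 5

Derivation:
Start: bits=00000000000000
After insert 'fox': sets bits 6 9 12 -> bits=00000010010010
After insert 'hen': sets bits 10 11 13 -> bits=00000010011111
insert 'elk' would touch bits 5 6; currently bit5=0, bit6=1
Bits that are 0 among those (would change 0->1): 5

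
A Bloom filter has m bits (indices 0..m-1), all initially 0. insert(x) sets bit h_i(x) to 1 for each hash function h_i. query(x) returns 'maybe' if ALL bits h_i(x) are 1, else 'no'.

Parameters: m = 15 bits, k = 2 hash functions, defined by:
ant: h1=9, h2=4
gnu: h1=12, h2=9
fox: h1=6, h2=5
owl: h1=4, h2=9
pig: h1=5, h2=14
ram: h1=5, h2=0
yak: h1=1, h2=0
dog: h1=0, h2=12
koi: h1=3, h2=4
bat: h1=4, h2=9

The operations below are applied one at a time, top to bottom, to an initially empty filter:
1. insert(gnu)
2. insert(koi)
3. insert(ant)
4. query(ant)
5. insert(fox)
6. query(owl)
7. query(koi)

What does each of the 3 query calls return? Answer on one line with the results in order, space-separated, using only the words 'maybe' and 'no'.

Answer: maybe maybe maybe

Derivation:
Start: bits=000000000000000
Op 1: insert gnu -> sets bits 9 12 -> bits=000000000100100
Op 2: insert koi -> sets bits 3 4 -> bits=000110000100100
Op 3: insert ant -> sets bits 4 9 -> bits=000110000100100
Op 4: query ant -> checks bit4=1, bit9=1 (all 1) -> maybe
Op 5: insert fox -> sets bits 5 6 -> bits=000111100100100
Op 6: query owl -> checks bit4=1, bit9=1 (all 1) -> maybe
Op 7: query koi -> checks bit3=1, bit4=1 (all 1) -> maybe
Query results in order: maybe maybe maybe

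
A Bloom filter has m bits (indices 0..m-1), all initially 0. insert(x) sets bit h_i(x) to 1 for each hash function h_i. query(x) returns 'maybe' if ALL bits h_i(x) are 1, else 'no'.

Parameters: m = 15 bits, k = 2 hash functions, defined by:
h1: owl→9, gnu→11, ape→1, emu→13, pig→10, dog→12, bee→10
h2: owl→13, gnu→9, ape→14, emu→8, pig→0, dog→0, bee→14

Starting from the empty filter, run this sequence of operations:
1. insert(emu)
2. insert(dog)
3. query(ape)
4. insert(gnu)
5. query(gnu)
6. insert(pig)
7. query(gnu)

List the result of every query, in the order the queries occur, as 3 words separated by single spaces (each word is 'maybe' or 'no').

Answer: no maybe maybe

Derivation:
Start: bits=000000000000000
Op 1: insert emu -> sets bits 8 13 -> bits=000000001000010
Op 2: insert dog -> sets bits 0 12 -> bits=100000001000110
Op 3: query ape -> checks bit1=0, bit14=0 (has a 0) -> no
Op 4: insert gnu -> sets bits 9 11 -> bits=100000001101110
Op 5: query gnu -> checks bit9=1, bit11=1 (all 1) -> maybe
Op 6: insert pig -> sets bits 0 10 -> bits=100000001111110
Op 7: query gnu -> checks bit9=1, bit11=1 (all 1) -> maybe
Query results in order: no maybe maybe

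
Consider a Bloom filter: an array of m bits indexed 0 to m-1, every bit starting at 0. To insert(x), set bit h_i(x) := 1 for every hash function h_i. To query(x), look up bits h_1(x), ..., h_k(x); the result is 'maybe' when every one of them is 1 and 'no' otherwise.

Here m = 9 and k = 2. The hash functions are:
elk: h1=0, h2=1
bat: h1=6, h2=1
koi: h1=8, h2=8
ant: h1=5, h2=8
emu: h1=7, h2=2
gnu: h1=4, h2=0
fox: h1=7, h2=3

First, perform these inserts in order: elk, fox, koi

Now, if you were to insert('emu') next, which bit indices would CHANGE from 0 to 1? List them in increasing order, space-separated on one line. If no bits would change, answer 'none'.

Start: bits=000000000
After insert 'elk': sets bits 0 1 -> bits=110000000
After insert 'fox': sets bits 3 7 -> bits=110100010
After insert 'koi': sets bits 8 -> bits=110100011
insert 'emu' would touch bits 2 7; currently bit2=0, bit7=1
Bits that are 0 among those (would change 0->1): 2

Answer: 2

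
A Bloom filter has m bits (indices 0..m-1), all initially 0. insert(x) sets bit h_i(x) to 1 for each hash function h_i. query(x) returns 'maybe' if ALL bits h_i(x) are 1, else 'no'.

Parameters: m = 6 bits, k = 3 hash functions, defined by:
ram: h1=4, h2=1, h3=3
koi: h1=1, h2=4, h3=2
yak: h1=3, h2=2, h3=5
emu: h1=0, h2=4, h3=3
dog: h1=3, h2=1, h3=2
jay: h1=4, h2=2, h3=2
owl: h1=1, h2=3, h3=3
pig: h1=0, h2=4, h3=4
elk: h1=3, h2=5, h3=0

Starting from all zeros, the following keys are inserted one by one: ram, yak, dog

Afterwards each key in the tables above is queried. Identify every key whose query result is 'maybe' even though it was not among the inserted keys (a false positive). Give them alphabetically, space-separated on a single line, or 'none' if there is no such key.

Start: bits=000000
After insert 'ram': sets bits 1 3 4 -> bits=010110
After insert 'yak': sets bits 2 3 5 -> bits=011111
After insert 'dog': sets bits 1 2 3 -> bits=011111
Not inserted: elk emu jay koi owl pig — query each against bits=011111:
query elk: checks bit0=0, bit3=1, bit5=1 (has a 0) -> no => not a false positive
query emu: checks bit0=0, bit3=1, bit4=1 (has a 0) -> no => not a false positive
query jay: checks bit2=1, bit4=1 (all 1) -> maybe => FALSE POSITIVE
query koi: checks bit1=1, bit2=1, bit4=1 (all 1) -> maybe => FALSE POSITIVE
query owl: checks bit1=1, bit3=1 (all 1) -> maybe => FALSE POSITIVE
query pig: checks bit0=0, bit4=1 (has a 0) -> no => not a false positive
False positives (alphabetical): jay koi owl

Answer: jay koi owl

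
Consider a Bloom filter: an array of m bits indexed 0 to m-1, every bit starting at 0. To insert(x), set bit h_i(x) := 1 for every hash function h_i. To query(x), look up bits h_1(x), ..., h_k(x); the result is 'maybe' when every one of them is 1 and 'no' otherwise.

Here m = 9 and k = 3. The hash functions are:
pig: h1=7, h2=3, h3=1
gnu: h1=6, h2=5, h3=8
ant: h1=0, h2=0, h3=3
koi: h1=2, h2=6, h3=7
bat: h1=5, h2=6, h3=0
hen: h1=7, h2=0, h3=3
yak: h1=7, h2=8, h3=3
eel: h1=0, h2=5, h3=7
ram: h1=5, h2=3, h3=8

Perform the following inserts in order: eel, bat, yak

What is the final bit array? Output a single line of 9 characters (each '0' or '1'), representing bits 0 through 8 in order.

Answer: 100101111

Derivation:
Start: bits=000000000
After insert 'eel': sets bits 0 5 7 -> bits=100001010
After insert 'bat': sets bits 0 5 6 -> bits=100001110
After insert 'yak': sets bits 3 7 8 -> bits=100101111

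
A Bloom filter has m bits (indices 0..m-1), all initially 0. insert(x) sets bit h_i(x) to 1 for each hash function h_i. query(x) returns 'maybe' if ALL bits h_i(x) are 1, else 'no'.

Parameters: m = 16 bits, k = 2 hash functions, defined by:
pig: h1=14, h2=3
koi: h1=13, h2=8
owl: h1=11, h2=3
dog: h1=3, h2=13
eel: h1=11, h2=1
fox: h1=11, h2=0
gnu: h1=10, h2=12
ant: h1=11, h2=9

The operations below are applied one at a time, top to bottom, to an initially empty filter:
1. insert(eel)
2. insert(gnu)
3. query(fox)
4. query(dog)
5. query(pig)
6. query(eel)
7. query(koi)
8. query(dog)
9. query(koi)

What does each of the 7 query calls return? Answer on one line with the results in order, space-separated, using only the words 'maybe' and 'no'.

Answer: no no no maybe no no no

Derivation:
Start: bits=0000000000000000
Op 1: insert eel -> sets bits 1 11 -> bits=0100000000010000
Op 2: insert gnu -> sets bits 10 12 -> bits=0100000000111000
Op 3: query fox -> checks bit0=0, bit11=1 (has a 0) -> no
Op 4: query dog -> checks bit3=0, bit13=0 (has a 0) -> no
Op 5: query pig -> checks bit3=0, bit14=0 (has a 0) -> no
Op 6: query eel -> checks bit1=1, bit11=1 (all 1) -> maybe
Op 7: query koi -> checks bit8=0, bit13=0 (has a 0) -> no
Op 8: query dog -> checks bit3=0, bit13=0 (has a 0) -> no
Op 9: query koi -> checks bit8=0, bit13=0 (has a 0) -> no
Query results in order: no no no maybe no no no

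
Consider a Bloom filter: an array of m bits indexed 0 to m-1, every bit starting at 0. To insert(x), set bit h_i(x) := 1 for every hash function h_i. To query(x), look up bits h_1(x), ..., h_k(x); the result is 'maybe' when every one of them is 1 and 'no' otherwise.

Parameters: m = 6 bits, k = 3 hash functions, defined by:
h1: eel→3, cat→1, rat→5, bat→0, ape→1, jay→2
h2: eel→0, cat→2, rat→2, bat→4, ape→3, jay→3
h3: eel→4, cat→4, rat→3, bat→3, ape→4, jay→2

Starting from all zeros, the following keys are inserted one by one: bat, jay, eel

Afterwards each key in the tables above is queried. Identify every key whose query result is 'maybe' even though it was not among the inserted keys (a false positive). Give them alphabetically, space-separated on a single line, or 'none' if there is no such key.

Answer: none

Derivation:
Start: bits=000000
After insert 'bat': sets bits 0 3 4 -> bits=100110
After insert 'jay': sets bits 2 3 -> bits=101110
After insert 'eel': sets bits 0 3 4 -> bits=101110
Not inserted: ape cat rat — query each against bits=101110:
query ape: checks bit1=0, bit3=1, bit4=1 (has a 0) -> no => not a false positive
query cat: checks bit1=0, bit2=1, bit4=1 (has a 0) -> no => not a false positive
query rat: checks bit2=1, bit3=1, bit5=0 (has a 0) -> no => not a false positive
False positives (alphabetical): none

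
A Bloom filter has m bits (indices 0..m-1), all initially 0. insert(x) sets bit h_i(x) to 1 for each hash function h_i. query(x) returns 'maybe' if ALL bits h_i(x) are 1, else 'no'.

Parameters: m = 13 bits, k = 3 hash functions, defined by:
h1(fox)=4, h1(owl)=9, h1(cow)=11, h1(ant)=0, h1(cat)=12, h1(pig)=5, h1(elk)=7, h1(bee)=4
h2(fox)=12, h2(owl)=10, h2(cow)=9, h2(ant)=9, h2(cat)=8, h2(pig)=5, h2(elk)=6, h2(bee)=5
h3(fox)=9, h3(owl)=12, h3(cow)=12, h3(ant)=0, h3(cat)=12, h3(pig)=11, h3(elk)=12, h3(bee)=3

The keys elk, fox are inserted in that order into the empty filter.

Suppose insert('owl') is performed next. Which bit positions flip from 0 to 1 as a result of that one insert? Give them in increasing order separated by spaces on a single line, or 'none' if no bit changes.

Answer: 10

Derivation:
Start: bits=0000000000000
After insert 'elk': sets bits 6 7 12 -> bits=0000001100001
After insert 'fox': sets bits 4 9 12 -> bits=0000101101001
insert 'owl' would touch bits 9 10 12; currently bit9=1, bit10=0, bit12=1
Bits that are 0 among those (would change 0->1): 10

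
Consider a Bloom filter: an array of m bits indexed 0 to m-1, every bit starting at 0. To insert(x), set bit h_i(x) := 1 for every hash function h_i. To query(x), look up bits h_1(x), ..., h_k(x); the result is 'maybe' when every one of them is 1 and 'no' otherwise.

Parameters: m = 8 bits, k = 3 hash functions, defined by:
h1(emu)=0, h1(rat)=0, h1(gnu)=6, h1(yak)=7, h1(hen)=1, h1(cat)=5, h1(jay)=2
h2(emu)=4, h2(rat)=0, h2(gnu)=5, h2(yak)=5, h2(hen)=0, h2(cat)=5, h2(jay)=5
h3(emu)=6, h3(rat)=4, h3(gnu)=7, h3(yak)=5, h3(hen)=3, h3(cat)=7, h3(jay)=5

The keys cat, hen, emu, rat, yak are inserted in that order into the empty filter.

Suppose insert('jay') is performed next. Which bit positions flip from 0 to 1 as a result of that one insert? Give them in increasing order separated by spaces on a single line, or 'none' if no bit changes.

Answer: 2

Derivation:
Start: bits=00000000
After insert 'cat': sets bits 5 7 -> bits=00000101
After insert 'hen': sets bits 0 1 3 -> bits=11010101
After insert 'emu': sets bits 0 4 6 -> bits=11011111
After insert 'rat': sets bits 0 4 -> bits=11011111
After insert 'yak': sets bits 5 7 -> bits=11011111
insert 'jay' would touch bits 2 5; currently bit2=0, bit5=1
Bits that are 0 among those (would change 0->1): 2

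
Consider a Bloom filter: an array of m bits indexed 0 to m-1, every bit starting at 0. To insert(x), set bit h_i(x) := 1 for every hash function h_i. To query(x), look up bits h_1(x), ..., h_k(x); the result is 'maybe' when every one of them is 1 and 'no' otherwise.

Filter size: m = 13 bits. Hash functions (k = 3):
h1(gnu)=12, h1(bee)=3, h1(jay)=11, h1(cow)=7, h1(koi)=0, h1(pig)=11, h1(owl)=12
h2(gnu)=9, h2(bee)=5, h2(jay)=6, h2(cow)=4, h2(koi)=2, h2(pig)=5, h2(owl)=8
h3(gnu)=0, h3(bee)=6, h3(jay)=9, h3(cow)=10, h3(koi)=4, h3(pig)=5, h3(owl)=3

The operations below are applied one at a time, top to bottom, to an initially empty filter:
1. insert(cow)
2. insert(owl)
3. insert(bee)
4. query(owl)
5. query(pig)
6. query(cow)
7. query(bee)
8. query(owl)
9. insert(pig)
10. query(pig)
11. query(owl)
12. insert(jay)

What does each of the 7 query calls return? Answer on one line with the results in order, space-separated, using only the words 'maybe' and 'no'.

Start: bits=0000000000000
Op 1: insert cow -> sets bits 4 7 10 -> bits=0000100100100
Op 2: insert owl -> sets bits 3 8 12 -> bits=0001100110101
Op 3: insert bee -> sets bits 3 5 6 -> bits=0001111110101
Op 4: query owl -> checks bit3=1, bit8=1, bit12=1 (all 1) -> maybe
Op 5: query pig -> checks bit5=1, bit11=0 (has a 0) -> no
Op 6: query cow -> checks bit4=1, bit7=1, bit10=1 (all 1) -> maybe
Op 7: query bee -> checks bit3=1, bit5=1, bit6=1 (all 1) -> maybe
Op 8: query owl -> checks bit3=1, bit8=1, bit12=1 (all 1) -> maybe
Op 9: insert pig -> sets bits 5 11 -> bits=0001111110111
Op 10: query pig -> checks bit5=1, bit11=1 (all 1) -> maybe
Op 11: query owl -> checks bit3=1, bit8=1, bit12=1 (all 1) -> maybe
Op 12: insert jay -> sets bits 6 9 11 -> bits=0001111111111
Query results in order: maybe no maybe maybe maybe maybe maybe

Answer: maybe no maybe maybe maybe maybe maybe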